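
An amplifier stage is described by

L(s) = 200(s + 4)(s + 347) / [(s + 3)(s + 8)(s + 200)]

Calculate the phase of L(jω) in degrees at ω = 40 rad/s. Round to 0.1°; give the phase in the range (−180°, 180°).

-84.8°

At s = jω = j40:
zero (s+4): 4 + j40 → |·| = √(4²+40²) = √1616 ≈ 40.2, ∠ = arctan(40/4) ≈ 84.29°
zero (s+347): 347 + j40 → |·| = √(347²+40²) = √122009 ≈ 349.3, ∠ = arctan(40/347) ≈ 6.58°
pole (s+3): 3 + j40 → |·| = √(3²+40²) = √1609 ≈ 40.112, ∠ = arctan(40/3) ≈ 85.71°
pole (s+8): 8 + j40 → |·| = √(8²+40²) = √1664 ≈ 40.792, ∠ = arctan(40/8) ≈ 78.69°
pole (s+200): 200 + j40 → |·| = √(200²+40²) = √41600 ≈ 203.96, ∠ = arctan(40/200) ≈ 11.31°
∠L = 90.87° − 175.71° = -84.84°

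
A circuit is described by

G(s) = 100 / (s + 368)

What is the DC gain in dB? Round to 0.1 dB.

G(0) = 100 / 368 ≈ 0.27174
20 log₁₀(0.27174) ≈ -11.32 dB

-11.3 dB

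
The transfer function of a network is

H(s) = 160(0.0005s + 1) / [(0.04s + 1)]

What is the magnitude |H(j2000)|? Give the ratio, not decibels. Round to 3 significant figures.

At ω = 2000 rad/s:
zero (1 + j2000·0.0005) = 1 + j1 → |·| ≈ 1.4142, ∠ ≈ 45.00°
pole (1 + j2000·0.04) = 1 + j80 → |·| ≈ 80.006, ∠ ≈ 89.28°
|H| = 160 · 1.4142 / (80.006) ≈ 2.8282

2.83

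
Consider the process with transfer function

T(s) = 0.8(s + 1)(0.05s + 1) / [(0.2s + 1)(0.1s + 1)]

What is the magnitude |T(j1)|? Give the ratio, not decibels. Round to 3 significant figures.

1.11

At ω = 1 rad/s:
zero (1 + j1·1) = 1 + j1 → |·| ≈ 1.4142, ∠ ≈ 45.00°
zero (1 + j1·0.05) = 1 + j0.05 → |·| ≈ 1.0012, ∠ ≈ 2.86°
pole (1 + j1·0.2) = 1 + j0.2 → |·| ≈ 1.0198, ∠ ≈ 11.31°
pole (1 + j1·0.1) = 1 + j0.1 → |·| ≈ 1.005, ∠ ≈ 5.71°
|T| = 0.8 · 1.4142 · 1.0012 / (1.0198 · 1.005) ≈ 1.1052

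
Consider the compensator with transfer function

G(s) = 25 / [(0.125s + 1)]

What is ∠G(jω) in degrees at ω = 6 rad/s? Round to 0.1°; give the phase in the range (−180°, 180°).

At ω = 6 rad/s:
pole (1 + j6·0.125) = 1 + j0.75 → |·| ≈ 1.25, ∠ ≈ 36.87°
∠G = (0°) − (36.87°) = -36.87°

-36.9°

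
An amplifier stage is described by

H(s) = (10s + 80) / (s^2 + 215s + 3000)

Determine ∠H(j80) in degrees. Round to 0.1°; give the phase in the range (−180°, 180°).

Substitute s = j80:
Numerator: 10(j80) + 80 = 80 + j800
Denominator: (j80)^2 + 215(j80) + 3000 = -3400 + j17200
|N| = √(80² + 800²) ≈ 803.99, ∠N ≈ 84.29°
|D| = √(3400² + 17200²) ≈ 17533, ∠D ≈ 101.18°
∠H = 84.29° − 101.18° = -16.89°

-16.9°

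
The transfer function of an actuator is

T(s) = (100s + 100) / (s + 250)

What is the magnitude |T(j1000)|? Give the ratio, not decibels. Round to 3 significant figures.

97.0

Substitute s = j1000:
Numerator: 100(j1000) + 100 = 100 + j100000
Denominator: (j1000) + 250 = 250 + j1000
|N| = √(100² + 100000²) ≈ 1e+05, ∠N ≈ 89.94°
|D| = √(250² + 1000²) ≈ 1030.8, ∠D ≈ 75.96°
|T| = 1e+05 / 1030.8 ≈ 97.012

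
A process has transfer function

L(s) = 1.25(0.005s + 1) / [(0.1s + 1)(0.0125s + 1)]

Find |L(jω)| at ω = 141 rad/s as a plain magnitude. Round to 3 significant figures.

At ω = 141 rad/s:
zero (1 + j141·0.005) = 1 + j0.705 → |·| ≈ 1.2235, ∠ ≈ 35.18°
pole (1 + j141·0.1) = 1 + j14.1 → |·| ≈ 14.135, ∠ ≈ 85.94°
pole (1 + j141·0.0125) = 1 + j1.7625 → |·| ≈ 2.0264, ∠ ≈ 60.43°
|L| = 1.25 · 1.2235 / (14.135 · 2.0264) ≈ 0.053394

0.0534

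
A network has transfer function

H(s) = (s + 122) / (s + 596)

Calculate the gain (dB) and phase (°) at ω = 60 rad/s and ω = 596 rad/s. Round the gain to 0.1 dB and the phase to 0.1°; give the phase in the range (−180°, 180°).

Substitute s = j60:
Numerator: (j60) + 122 = 122 + j60
Denominator: (j60) + 596 = 596 + j60
|N| = √(122² + 60²) ≈ 135.96, ∠N ≈ 26.19°
|D| = √(596² + 60²) ≈ 599.01, ∠D ≈ 5.75°
|H| = 135.96 / 599.01 ≈ 0.22697
Gain = 20 log₁₀(0.22697) ≈ -12.88 dB
∠H = 26.19° − 5.75° = 20.44°

Substitute s = j596:
Numerator: (j596) + 122 = 122 + j596
Denominator: (j596) + 596 = 596 + j596
|N| = √(122² + 596²) ≈ 608.36, ∠N ≈ 78.43°
|D| = √(596² + 596²) ≈ 842.87, ∠D ≈ 45.00°
|H| = 608.36 / 842.87 ≈ 0.72177
Gain = 20 log₁₀(0.72177) ≈ -2.83 dB
∠H = 78.43° − 45.00° = 33.43°

ω = 60: -12.9 dB, 20.4°; ω = 596: -2.8 dB, 33.4°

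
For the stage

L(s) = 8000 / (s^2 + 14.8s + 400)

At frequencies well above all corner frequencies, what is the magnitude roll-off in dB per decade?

-40 dB/decade

Each pole contributes −20 dB/decade at high frequency; each zero contributes +20 dB/decade.
Net: 0 zero(s) − 2 pole(s) → -40 dB/decade.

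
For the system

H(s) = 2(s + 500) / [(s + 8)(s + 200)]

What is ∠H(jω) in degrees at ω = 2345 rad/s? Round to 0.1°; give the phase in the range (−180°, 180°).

-97.0°

At s = jω = j2345:
zero (s+500): 500 + j2345 → |·| = √(500²+2345²) = √5749025 ≈ 2397.7, ∠ = arctan(2345/500) ≈ 77.96°
pole (s+8): 8 + j2345 → |·| = √(8²+2345²) = √5499089 ≈ 2345, ∠ = arctan(2345/8) ≈ 89.80°
pole (s+200): 200 + j2345 → |·| = √(200²+2345²) = √5539025 ≈ 2353.5, ∠ = arctan(2345/200) ≈ 85.13°
∠H = 77.96° − 174.93° = -96.97°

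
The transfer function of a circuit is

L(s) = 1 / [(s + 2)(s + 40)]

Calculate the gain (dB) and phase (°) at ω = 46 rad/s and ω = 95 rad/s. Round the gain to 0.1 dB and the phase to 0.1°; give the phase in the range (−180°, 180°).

ω = 46: -69.0 dB, -136.5°; ω = 95: -79.8 dB, -156.0°

At s = jω = j46:
pole (s+2): 2 + j46 → |·| = √(2²+46²) = √2120 ≈ 46.043, ∠ = arctan(46/2) ≈ 87.51°
pole (s+40): 40 + j46 → |·| = √(40²+46²) = √3716 ≈ 60.959, ∠ = arctan(46/40) ≈ 48.99°
|L| = 1 / 2806.7 ≈ 0.00035629
Gain = 20 log₁₀(0.00035629) ≈ -68.96 dB
∠L = 0.00° − 136.50° = -136.50°

At s = jω = j95:
pole (s+2): 2 + j95 → |·| = √(2²+95²) = √9029 ≈ 95.021, ∠ = arctan(95/2) ≈ 88.79°
pole (s+40): 40 + j95 → |·| = √(40²+95²) = √10625 ≈ 103.08, ∠ = arctan(95/40) ≈ 67.17°
|L| = 1 / 9794.8 ≈ 0.00010209
Gain = 20 log₁₀(0.00010209) ≈ -79.82 dB
∠L = 0.00° − 155.96° = -155.96°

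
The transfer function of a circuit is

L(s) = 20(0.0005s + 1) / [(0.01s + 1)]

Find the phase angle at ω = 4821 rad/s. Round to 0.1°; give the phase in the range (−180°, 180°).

-21.3°

At ω = 4821 rad/s:
zero (1 + j4821·0.0005) = 1 + j2.4105 → |·| ≈ 2.6097, ∠ ≈ 67.47°
pole (1 + j4821·0.01) = 1 + j48.21 → |·| ≈ 48.22, ∠ ≈ 88.81°
∠L = (67.47°) − (88.81°) = -21.34°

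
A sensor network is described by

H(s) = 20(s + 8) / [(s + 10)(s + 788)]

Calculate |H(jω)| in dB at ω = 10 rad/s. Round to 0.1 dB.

At s = jω = j10:
zero (s+8): 8 + j10 → |·| = √(8²+10²) = √164 ≈ 12.806, ∠ = arctan(10/8) ≈ 51.34°
pole (s+10): 10 + j10 → |·| = √(10²+10²) = √200 ≈ 14.142, ∠ = arctan(10/10) ≈ 45.00°
pole (s+788): 788 + j10 → |·| = √(788²+10²) = √621044 ≈ 788.06, ∠ = arctan(10/788) ≈ 0.73°
|H| = 20 · 12.806 / 11145 ≈ 0.022981
Gain = 20 log₁₀(0.022981) ≈ -32.77 dB

-32.8 dB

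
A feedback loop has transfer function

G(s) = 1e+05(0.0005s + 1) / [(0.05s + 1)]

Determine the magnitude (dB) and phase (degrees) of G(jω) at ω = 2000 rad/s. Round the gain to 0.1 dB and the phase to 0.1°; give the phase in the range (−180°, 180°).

63.0 dB, -44.4°

At ω = 2000 rad/s:
zero (1 + j2000·0.0005) = 1 + j1 → |·| ≈ 1.4142, ∠ ≈ 45.00°
pole (1 + j2000·0.05) = 1 + j100 → |·| ≈ 100, ∠ ≈ 89.43°
|G| = 1e+05 · 1.4142 / (100) ≈ 1414.2
Gain = 20 log₁₀(1414.2) ≈ 63.01 dB
∠G = (45.00°) − (89.43°) = -44.43°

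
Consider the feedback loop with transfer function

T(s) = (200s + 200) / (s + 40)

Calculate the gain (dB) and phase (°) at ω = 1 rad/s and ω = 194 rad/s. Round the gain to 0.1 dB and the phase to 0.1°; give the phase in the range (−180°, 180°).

Substitute s = j1:
Numerator: 200(j1) + 200 = 200 + j200
Denominator: (j1) + 40 = 40 + j1
|N| = √(200² + 200²) ≈ 282.84, ∠N ≈ 45.00°
|D| = √(40² + 1²) ≈ 40.012, ∠D ≈ 1.43°
|T| = 282.84 / 40.012 ≈ 7.0689
Gain = 20 log₁₀(7.0689) ≈ 16.99 dB
∠T = 45.00° − 1.43° = 43.57°

Substitute s = j194:
Numerator: 200(j194) + 200 = 200 + j38800
Denominator: (j194) + 40 = 40 + j194
|N| = √(200² + 38800²) ≈ 38801, ∠N ≈ 89.70°
|D| = √(40² + 194²) ≈ 198.08, ∠D ≈ 78.35°
|T| = 38801 / 198.08 ≈ 195.89
Gain = 20 log₁₀(195.89) ≈ 45.84 dB
∠T = 89.70° − 78.35° = 11.35°

ω = 1: 17.0 dB, 43.6°; ω = 194: 45.8 dB, 11.4°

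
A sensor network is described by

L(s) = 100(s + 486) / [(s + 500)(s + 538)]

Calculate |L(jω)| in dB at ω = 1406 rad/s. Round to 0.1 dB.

At s = jω = j1406:
zero (s+486): 486 + j1406 → |·| = √(486²+1406²) = √2213032 ≈ 1487.6, ∠ = arctan(1406/486) ≈ 70.93°
pole (s+500): 500 + j1406 → |·| = √(500²+1406²) = √2226836 ≈ 1492.3, ∠ = arctan(1406/500) ≈ 70.42°
pole (s+538): 538 + j1406 → |·| = √(538²+1406²) = √2266280 ≈ 1505.4, ∠ = arctan(1406/538) ≈ 69.06°
|L| = 100 · 1487.6 / 2.2465e+06 ≈ 0.066219
Gain = 20 log₁₀(0.066219) ≈ -23.58 dB

-23.6 dB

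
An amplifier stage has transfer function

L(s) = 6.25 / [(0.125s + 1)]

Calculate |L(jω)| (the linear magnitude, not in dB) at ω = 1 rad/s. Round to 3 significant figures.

6.20

At ω = 1 rad/s:
pole (1 + j1·0.125) = 1 + j0.125 → |·| ≈ 1.0078, ∠ ≈ 7.13°
|L| = 6.25 · 1 / (1.0078) ≈ 6.2016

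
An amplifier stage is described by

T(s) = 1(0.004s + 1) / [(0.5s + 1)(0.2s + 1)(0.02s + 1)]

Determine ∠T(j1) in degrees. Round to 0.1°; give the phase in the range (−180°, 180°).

-38.8°

At ω = 1 rad/s:
zero (1 + j1·0.004) = 1 + j0.004 → |·| ≈ 1, ∠ ≈ 0.23°
pole (1 + j1·0.5) = 1 + j0.5 → |·| ≈ 1.118, ∠ ≈ 26.57°
pole (1 + j1·0.2) = 1 + j0.2 → |·| ≈ 1.0198, ∠ ≈ 11.31°
pole (1 + j1·0.02) = 1 + j0.02 → |·| ≈ 1.0002, ∠ ≈ 1.15°
∠T = (0.23°) − (26.57° + 11.31° + 1.15°) = -38.80°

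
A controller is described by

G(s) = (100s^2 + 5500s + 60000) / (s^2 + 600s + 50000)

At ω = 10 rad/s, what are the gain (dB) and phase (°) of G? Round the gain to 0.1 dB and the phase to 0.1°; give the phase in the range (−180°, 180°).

3.4 dB, 40.9°

Substitute s = j10:
Numerator: 100(j10)^2 + 5500(j10) + 60000 = 50000 + j55000
Denominator: (j10)^2 + 600(j10) + 50000 = 49900 + j6000
|N| = √(50000² + 55000²) ≈ 74330, ∠N ≈ 47.73°
|D| = √(49900² + 6000²) ≈ 50259, ∠D ≈ 6.86°
|G| = 74330 / 50259 ≈ 1.4789
Gain = 20 log₁₀(1.4789) ≈ 3.40 dB
∠G = 47.73° − 6.86° = 40.87°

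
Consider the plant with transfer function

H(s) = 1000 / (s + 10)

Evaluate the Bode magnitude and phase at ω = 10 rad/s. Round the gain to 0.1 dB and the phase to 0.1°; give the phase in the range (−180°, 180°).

37.0 dB, -45.0°

At s = jω = j10:
pole (s+10): 10 + j10 → |·| = √(10²+10²) = √200 ≈ 14.142, ∠ = arctan(10/10) ≈ 45.00°
|H| = 1000 / 14.142 ≈ 70.711
Gain = 20 log₁₀(70.711) ≈ 36.99 dB
∠H = 0.00° − 45.00° = -45.00°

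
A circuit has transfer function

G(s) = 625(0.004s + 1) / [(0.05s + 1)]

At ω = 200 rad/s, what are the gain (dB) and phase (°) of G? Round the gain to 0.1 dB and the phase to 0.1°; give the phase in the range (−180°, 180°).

38.0 dB, -45.6°

At ω = 200 rad/s:
zero (1 + j200·0.004) = 1 + j0.8 → |·| ≈ 1.2806, ∠ ≈ 38.66°
pole (1 + j200·0.05) = 1 + j10 → |·| ≈ 10.05, ∠ ≈ 84.29°
|G| = 625 · 1.2806 / (10.05) ≈ 79.639
Gain = 20 log₁₀(79.639) ≈ 38.02 dB
∠G = (38.66°) − (84.29°) = -45.63°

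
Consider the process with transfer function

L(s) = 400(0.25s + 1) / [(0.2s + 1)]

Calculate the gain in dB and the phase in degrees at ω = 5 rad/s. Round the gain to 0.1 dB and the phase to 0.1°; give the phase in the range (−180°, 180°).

At ω = 5 rad/s:
zero (1 + j5·0.25) = 1 + j1.25 → |·| ≈ 1.6008, ∠ ≈ 51.34°
pole (1 + j5·0.2) = 1 + j1 → |·| ≈ 1.4142, ∠ ≈ 45.00°
|L| = 400 · 1.6008 / (1.4142) ≈ 452.78
Gain = 20 log₁₀(452.78) ≈ 53.12 dB
∠L = (51.34°) − (45.00°) = 6.34°

53.1 dB, 6.3°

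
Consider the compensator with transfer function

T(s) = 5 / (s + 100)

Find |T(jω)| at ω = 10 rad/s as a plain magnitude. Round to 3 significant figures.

0.0498

At s = jω = j10:
pole (s+100): 100 + j10 → |·| = √(100²+10²) = √10100 ≈ 100.5, ∠ = arctan(10/100) ≈ 5.71°
|T| = 5 / 100.5 ≈ 0.049751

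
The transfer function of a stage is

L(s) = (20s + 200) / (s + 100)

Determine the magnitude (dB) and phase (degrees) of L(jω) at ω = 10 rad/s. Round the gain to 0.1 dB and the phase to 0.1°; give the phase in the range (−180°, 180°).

Substitute s = j10:
Numerator: 20(j10) + 200 = 200 + j200
Denominator: (j10) + 100 = 100 + j10
|N| = √(200² + 200²) ≈ 282.84, ∠N ≈ 45.00°
|D| = √(100² + 10²) ≈ 100.5, ∠D ≈ 5.71°
|L| = 282.84 / 100.5 ≈ 2.8143
Gain = 20 log₁₀(2.8143) ≈ 8.99 dB
∠L = 45.00° − 5.71° = 39.29°

9.0 dB, 39.3°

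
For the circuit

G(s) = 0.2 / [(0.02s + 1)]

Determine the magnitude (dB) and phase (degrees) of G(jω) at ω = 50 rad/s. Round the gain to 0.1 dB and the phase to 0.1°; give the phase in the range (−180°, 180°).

-17.0 dB, -45.0°

At ω = 50 rad/s:
pole (1 + j50·0.02) = 1 + j1 → |·| ≈ 1.4142, ∠ ≈ 45.00°
|G| = 0.2 · 1 / (1.4142) ≈ 0.14142
Gain = 20 log₁₀(0.14142) ≈ -16.99 dB
∠G = (0°) − (45.00°) = -45.00°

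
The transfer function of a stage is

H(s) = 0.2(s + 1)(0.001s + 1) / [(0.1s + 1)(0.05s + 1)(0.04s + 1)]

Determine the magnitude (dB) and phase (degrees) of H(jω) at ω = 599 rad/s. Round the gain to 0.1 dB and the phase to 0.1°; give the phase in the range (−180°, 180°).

-49.8 dB, -143.9°

At ω = 599 rad/s:
zero (1 + j599·1) = 1 + j599 → |·| ≈ 599, ∠ ≈ 89.90°
zero (1 + j599·0.001) = 1 + j0.599 → |·| ≈ 1.1657, ∠ ≈ 30.92°
pole (1 + j599·0.1) = 1 + j59.9 → |·| ≈ 59.908, ∠ ≈ 89.04°
pole (1 + j599·0.05) = 1 + j29.95 → |·| ≈ 29.967, ∠ ≈ 88.09°
pole (1 + j599·0.04) = 1 + j23.96 → |·| ≈ 23.981, ∠ ≈ 87.61°
|H| = 0.2 · 599 · 1.1657 / (59.908 · 29.967 · 23.981) ≈ 0.0032438
Gain = 20 log₁₀(0.0032438) ≈ -49.78 dB
∠H = (89.90° + 30.92°) − (89.04° + 88.09° + 87.61°) = -143.92°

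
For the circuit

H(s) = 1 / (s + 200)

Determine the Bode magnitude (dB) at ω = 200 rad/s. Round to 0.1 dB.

Substitute s = j200:
Numerator: 1 = 1 + j0
Denominator: (j200) + 200 = 200 + j200
|N| = √(1² + 0²) ≈ 1, ∠N ≈ 0.00°
|D| = √(200² + 200²) ≈ 282.84, ∠D ≈ 45.00°
|H| = 1 / 282.84 ≈ 0.0035356
Gain = 20 log₁₀(0.0035356) ≈ -49.03 dB

-49.0 dB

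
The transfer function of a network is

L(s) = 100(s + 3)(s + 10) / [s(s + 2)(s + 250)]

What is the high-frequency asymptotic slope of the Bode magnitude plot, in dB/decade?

-20 dB/decade

Each pole contributes −20 dB/decade at high frequency; each zero contributes +20 dB/decade.
Net: 2 zero(s) − 3 pole(s) → -20 dB/decade.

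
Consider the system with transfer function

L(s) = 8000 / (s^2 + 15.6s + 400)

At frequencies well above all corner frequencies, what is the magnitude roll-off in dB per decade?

Each pole contributes −20 dB/decade at high frequency; each zero contributes +20 dB/decade.
Net: 0 zero(s) − 2 pole(s) → -40 dB/decade.

-40 dB/decade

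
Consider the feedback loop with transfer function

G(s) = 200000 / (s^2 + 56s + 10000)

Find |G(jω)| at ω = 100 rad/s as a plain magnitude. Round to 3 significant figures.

35.7

At s = jω = j100:
quadratic: (j100)² + 56·j100 + 10000 = 0 + j5600 → |·| ≈ 5600, ∠ ≈ 90.00°
|G| = 200000 / 5600 ≈ 35.714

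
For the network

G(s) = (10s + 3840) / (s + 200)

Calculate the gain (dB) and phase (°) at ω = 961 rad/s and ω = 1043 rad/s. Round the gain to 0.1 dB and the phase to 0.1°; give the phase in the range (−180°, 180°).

ω = 961: 20.5 dB, -10.0°; ω = 1043: 20.4 dB, -9.4°

Substitute s = j961:
Numerator: 10(j961) + 3840 = 3840 + j9610
Denominator: (j961) + 200 = 200 + j961
|N| = √(3840² + 9610²) ≈ 10349, ∠N ≈ 68.22°
|D| = √(200² + 961²) ≈ 981.59, ∠D ≈ 78.24°
|G| = 10349 / 981.59 ≈ 10.543
Gain = 20 log₁₀(10.543) ≈ 20.46 dB
∠G = 68.22° − 78.24° = -10.02°

Substitute s = j1043:
Numerator: 10(j1043) + 3840 = 3840 + j10430
Denominator: (j1043) + 200 = 200 + j1043
|N| = √(3840² + 10430²) ≈ 11114, ∠N ≈ 69.79°
|D| = √(200² + 1043²) ≈ 1062, ∠D ≈ 79.15°
|G| = 11114 / 1062 ≈ 10.465
Gain = 20 log₁₀(10.465) ≈ 20.39 dB
∠G = 69.79° − 79.15° = -9.36°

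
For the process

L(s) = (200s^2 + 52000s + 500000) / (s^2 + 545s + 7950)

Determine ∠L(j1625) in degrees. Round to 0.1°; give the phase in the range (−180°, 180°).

Substitute s = j1625:
Numerator: 200(j1625)^2 + 52000(j1625) + 500000 = -527625000 + j84500000
Denominator: (j1625)^2 + 545(j1625) + 7950 = -2632675 + j885625
|N| = √(527625000² + 84500000²) ≈ 5.3435e+08, ∠N ≈ 170.90°
|D| = √(2632675² + 885625²) ≈ 2.7776e+06, ∠D ≈ 161.41°
∠L = 170.90° − 161.41° = 9.49°

9.5°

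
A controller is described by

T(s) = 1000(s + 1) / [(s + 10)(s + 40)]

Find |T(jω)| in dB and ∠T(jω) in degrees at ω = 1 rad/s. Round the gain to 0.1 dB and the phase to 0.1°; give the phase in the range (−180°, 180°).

10.9 dB, 37.9°

At s = jω = j1:
zero (s+1): 1 + j1 → |·| = √(1²+1²) = √2 ≈ 1.4142, ∠ = arctan(1/1) ≈ 45.00°
pole (s+10): 10 + j1 → |·| = √(10²+1²) = √101 ≈ 10.05, ∠ = arctan(1/10) ≈ 5.71°
pole (s+40): 40 + j1 → |·| = √(40²+1²) = √1601 ≈ 40.012, ∠ = arctan(1/40) ≈ 1.43°
|T| = 1000 · 1.4142 / 402.12 ≈ 3.5169
Gain = 20 log₁₀(3.5169) ≈ 10.92 dB
∠T = 45.00° − 7.14° = 37.86°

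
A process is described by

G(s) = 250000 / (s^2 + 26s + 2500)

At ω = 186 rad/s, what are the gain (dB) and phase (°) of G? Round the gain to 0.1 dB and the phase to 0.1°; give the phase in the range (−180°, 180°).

17.7 dB, -171.4°

At s = jω = j186:
quadratic: (j186)² + 26·j186 + 2500 = -32096 + j4836 → |·| ≈ 32458, ∠ ≈ 171.43°
|G| = 250000 / 32458 ≈ 7.7023
Gain = 20 log₁₀(7.7023) ≈ 17.73 dB
∠G = 0.00° − 171.43° = -171.43°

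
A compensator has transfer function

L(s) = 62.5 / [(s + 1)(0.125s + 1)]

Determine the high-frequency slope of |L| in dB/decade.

Each pole contributes −20 dB/decade at high frequency; each zero contributes +20 dB/decade.
Net: 0 zero(s) − 2 pole(s) → -40 dB/decade.

-40 dB/decade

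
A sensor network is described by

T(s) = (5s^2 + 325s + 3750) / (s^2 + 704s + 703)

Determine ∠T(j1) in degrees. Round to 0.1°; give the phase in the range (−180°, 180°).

Substitute s = j1:
Numerator: 5(j1)^2 + 325(j1) + 3750 = 3745 + j325
Denominator: (j1)^2 + 704(j1) + 703 = 702 + j704
|N| = √(3745² + 325²) ≈ 3759.1, ∠N ≈ 4.96°
|D| = √(702² + 704²) ≈ 994.19, ∠D ≈ 45.08°
∠T = 4.96° − 45.08° = -40.12°

-40.1°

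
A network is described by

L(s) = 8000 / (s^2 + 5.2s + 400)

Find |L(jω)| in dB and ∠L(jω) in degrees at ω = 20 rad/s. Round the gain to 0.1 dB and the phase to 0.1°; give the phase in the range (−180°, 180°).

37.7 dB, -90.0°

At s = jω = j20:
quadratic: (j20)² + 5.2·j20 + 400 = 0 + j104 → |·| ≈ 104, ∠ ≈ 90.00°
|L| = 8000 / 104 ≈ 76.923
Gain = 20 log₁₀(76.923) ≈ 37.72 dB
∠L = 0.00° − 90.00° = -90.00°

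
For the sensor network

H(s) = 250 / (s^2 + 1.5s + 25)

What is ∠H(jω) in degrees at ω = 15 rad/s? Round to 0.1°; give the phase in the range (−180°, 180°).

At s = jω = j15:
quadratic: (j15)² + 1.5·j15 + 25 = -200 + j22.5 → |·| ≈ 201.26, ∠ ≈ 173.58°
∠H = 0.00° − 173.58° = -173.58°

-173.6°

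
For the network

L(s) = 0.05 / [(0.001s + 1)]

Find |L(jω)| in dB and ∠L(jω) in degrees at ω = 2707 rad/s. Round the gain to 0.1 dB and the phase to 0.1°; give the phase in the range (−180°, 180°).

-35.2 dB, -69.7°

At ω = 2707 rad/s:
pole (1 + j2707·0.001) = 1 + j2.707 → |·| ≈ 2.8858, ∠ ≈ 69.73°
|L| = 0.05 · 1 / (2.8858) ≈ 0.017326
Gain = 20 log₁₀(0.017326) ≈ -35.23 dB
∠L = (0°) − (69.73°) = -69.73°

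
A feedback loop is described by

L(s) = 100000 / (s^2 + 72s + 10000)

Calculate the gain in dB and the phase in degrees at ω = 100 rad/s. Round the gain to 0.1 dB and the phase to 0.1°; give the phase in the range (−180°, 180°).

At s = jω = j100:
quadratic: (j100)² + 72·j100 + 10000 = 0 + j7200 → |·| ≈ 7200, ∠ ≈ 90.00°
|L| = 100000 / 7200 ≈ 13.889
Gain = 20 log₁₀(13.889) ≈ 22.85 dB
∠L = 0.00° − 90.00° = -90.00°

22.9 dB, -90.0°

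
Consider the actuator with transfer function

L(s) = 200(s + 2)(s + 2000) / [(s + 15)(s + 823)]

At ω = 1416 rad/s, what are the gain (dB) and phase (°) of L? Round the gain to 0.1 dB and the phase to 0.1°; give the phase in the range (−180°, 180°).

At s = jω = j1416:
zero (s+2): 2 + j1416 → |·| = √(2²+1416²) = √2005060 ≈ 1416, ∠ = arctan(1416/2) ≈ 89.92°
zero (s+2000): 2000 + j1416 → |·| = √(2000²+1416²) = √6005056 ≈ 2450.5, ∠ = arctan(1416/2000) ≈ 35.30°
pole (s+15): 15 + j1416 → |·| = √(15²+1416²) = √2005281 ≈ 1416.1, ∠ = arctan(1416/15) ≈ 89.39°
pole (s+823): 823 + j1416 → |·| = √(823²+1416²) = √2682385 ≈ 1637.8, ∠ = arctan(1416/823) ≈ 59.83°
|L| = 200 · 3.4699e+06 / 2.3193e+06 ≈ 299.22
Gain = 20 log₁₀(299.22) ≈ 49.52 dB
∠L = 125.22° − 149.22° = -24.00°

49.5 dB, -24.0°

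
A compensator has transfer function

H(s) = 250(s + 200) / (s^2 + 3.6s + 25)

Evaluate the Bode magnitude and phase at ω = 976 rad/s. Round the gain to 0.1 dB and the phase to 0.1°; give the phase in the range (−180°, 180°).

-11.7 dB, -101.4°

At s = jω = j976:
zero (s+200): 200 + j976 → |·| = √(200²+976²) = √992576 ≈ 996.28, ∠ = arctan(976/200) ≈ 78.42°
quadratic: (j976)² + 3.6·j976 + 25 = -952551 + j3513.6 → |·| ≈ 9.5256e+05, ∠ ≈ 179.79°
|H| = 250 · 996.28 / 9.5256e+05 ≈ 0.26147
Gain = 20 log₁₀(0.26147) ≈ -11.65 dB
∠H = 78.42° − 179.79° = -101.37°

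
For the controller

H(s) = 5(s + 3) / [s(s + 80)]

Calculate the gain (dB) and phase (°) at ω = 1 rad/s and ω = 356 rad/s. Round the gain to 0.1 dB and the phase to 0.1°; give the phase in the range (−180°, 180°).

At s = jω = j1:
zero (s+3): 3 + j1 → |·| = √(3²+1²) = √10 ≈ 3.1623, ∠ = arctan(1/3) ≈ 18.43°
pole (s+80): 80 + j1 → |·| = √(80²+1²) = √6401 ≈ 80.006, ∠ = arctan(1/80) ≈ 0.72°
pole at origin: |s| = 1, ∠ = 90.00° (in denominator)
|H| = 5 · 3.1623 / 80.006 ≈ 0.19763
Gain = 20 log₁₀(0.19763) ≈ -14.08 dB
∠H = 18.43° − 90.72° = -72.29°

At s = jω = j356:
zero (s+3): 3 + j356 → |·| = √(3²+356²) = √126745 ≈ 356.01, ∠ = arctan(356/3) ≈ 89.52°
pole (s+80): 80 + j356 → |·| = √(80²+356²) = √133136 ≈ 364.88, ∠ = arctan(356/80) ≈ 77.33°
pole at origin: |s| = 356, ∠ = 90.00° (in denominator)
|H| = 5 · 356.01 / 1.299e+05 ≈ 0.013703
Gain = 20 log₁₀(0.013703) ≈ -37.26 dB
∠H = 89.52° − 167.33° = -77.81°

ω = 1: -14.1 dB, -72.3°; ω = 356: -37.3 dB, -77.8°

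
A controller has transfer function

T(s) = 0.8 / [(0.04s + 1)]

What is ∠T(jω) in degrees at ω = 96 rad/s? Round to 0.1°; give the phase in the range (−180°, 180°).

-75.4°

At ω = 96 rad/s:
pole (1 + j96·0.04) = 1 + j3.84 → |·| ≈ 3.9681, ∠ ≈ 75.40°
∠T = (0°) − (75.40°) = -75.40°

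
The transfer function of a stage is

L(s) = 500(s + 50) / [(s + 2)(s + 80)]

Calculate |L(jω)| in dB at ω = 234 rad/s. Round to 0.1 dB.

6.3 dB

At s = jω = j234:
zero (s+50): 50 + j234 → |·| = √(50²+234²) = √57256 ≈ 239.28, ∠ = arctan(234/50) ≈ 77.94°
pole (s+2): 2 + j234 → |·| = √(2²+234²) = √54760 ≈ 234.01, ∠ = arctan(234/2) ≈ 89.51°
pole (s+80): 80 + j234 → |·| = √(80²+234²) = √61156 ≈ 247.3, ∠ = arctan(234/80) ≈ 71.13°
|L| = 500 · 239.28 / 57871 ≈ 2.0674
Gain = 20 log₁₀(2.0674) ≈ 6.31 dB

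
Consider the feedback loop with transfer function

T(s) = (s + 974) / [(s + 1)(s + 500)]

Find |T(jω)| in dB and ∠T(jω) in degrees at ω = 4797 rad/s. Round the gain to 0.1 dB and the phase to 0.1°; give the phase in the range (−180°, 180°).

At s = jω = j4797:
zero (s+974): 974 + j4797 → |·| = √(974²+4797²) = √23959885 ≈ 4894.9, ∠ = arctan(4797/974) ≈ 78.52°
pole (s+1): 1 + j4797 → |·| = √(1²+4797²) = √23011210 ≈ 4797, ∠ = arctan(4797/1) ≈ 89.99°
pole (s+500): 500 + j4797 → |·| = √(500²+4797²) = √23261209 ≈ 4823, ∠ = arctan(4797/500) ≈ 84.05°
|T| = 1 · 4894.9 / 2.3136e+07 ≈ 0.00021157
Gain = 20 log₁₀(0.00021157) ≈ -73.49 dB
∠T = 78.52° − 174.04° = -95.52°

-73.5 dB, -95.5°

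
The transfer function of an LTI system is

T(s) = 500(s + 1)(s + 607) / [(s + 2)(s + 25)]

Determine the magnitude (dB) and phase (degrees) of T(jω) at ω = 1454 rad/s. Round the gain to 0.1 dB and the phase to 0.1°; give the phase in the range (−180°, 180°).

54.7 dB, -21.6°

At s = jω = j1454:
zero (s+1): 1 + j1454 → |·| = √(1²+1454²) = √2114117 ≈ 1454, ∠ = arctan(1454/1) ≈ 89.96°
zero (s+607): 607 + j1454 → |·| = √(607²+1454²) = √2482565 ≈ 1575.6, ∠ = arctan(1454/607) ≈ 67.34°
pole (s+2): 2 + j1454 → |·| = √(2²+1454²) = √2114120 ≈ 1454, ∠ = arctan(1454/2) ≈ 89.92°
pole (s+25): 25 + j1454 → |·| = √(25²+1454²) = √2114741 ≈ 1454.2, ∠ = arctan(1454/25) ≈ 89.01°
|T| = 500 · 2.2909e+06 / 2.1144e+06 ≈ 541.74
Gain = 20 log₁₀(541.74) ≈ 54.68 dB
∠T = 157.30° − 178.93° = -21.63°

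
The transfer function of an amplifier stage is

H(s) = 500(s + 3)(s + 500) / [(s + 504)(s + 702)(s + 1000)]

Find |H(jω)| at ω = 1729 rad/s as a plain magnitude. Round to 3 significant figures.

At s = jω = j1729:
zero (s+3): 3 + j1729 → |·| = √(3²+1729²) = √2989450 ≈ 1729, ∠ = arctan(1729/3) ≈ 89.90°
zero (s+500): 500 + j1729 → |·| = √(500²+1729²) = √3239441 ≈ 1799.8, ∠ = arctan(1729/500) ≈ 73.87°
pole (s+504): 504 + j1729 → |·| = √(504²+1729²) = √3243457 ≈ 1801, ∠ = arctan(1729/504) ≈ 73.75°
pole (s+702): 702 + j1729 → |·| = √(702²+1729²) = √3482245 ≈ 1866.1, ∠ = arctan(1729/702) ≈ 67.90°
pole (s+1000): 1000 + j1729 → |·| = √(1000²+1729²) = √3989441 ≈ 1997.4, ∠ = arctan(1729/1000) ≈ 59.96°
|H| = 500 · 3.1119e+06 / 6.713e+09 ≈ 0.23178

0.232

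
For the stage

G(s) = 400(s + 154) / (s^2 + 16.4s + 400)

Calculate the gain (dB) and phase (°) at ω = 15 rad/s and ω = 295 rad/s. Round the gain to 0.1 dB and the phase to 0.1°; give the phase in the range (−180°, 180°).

At s = jω = j15:
zero (s+154): 154 + j15 → |·| = √(154²+15²) = √23941 ≈ 154.73, ∠ = arctan(15/154) ≈ 5.56°
quadratic: (j15)² + 16.4·j15 + 400 = 175 + j246 → |·| ≈ 301.9, ∠ ≈ 54.57°
|G| = 400 · 154.73 / 301.9 ≈ 205.01
Gain = 20 log₁₀(205.01) ≈ 46.24 dB
∠G = 5.56° − 54.57° = -49.01°

At s = jω = j295:
zero (s+154): 154 + j295 → |·| = √(154²+295²) = √110741 ≈ 332.78, ∠ = arctan(295/154) ≈ 62.43°
quadratic: (j295)² + 16.4·j295 + 400 = -86625 + j4838 → |·| ≈ 86760, ∠ ≈ 176.80°
|G| = 400 · 332.78 / 86760 ≈ 1.5343
Gain = 20 log₁₀(1.5343) ≈ 3.72 dB
∠G = 62.43° − 176.80° = -114.37°

ω = 15: 46.2 dB, -49.0°; ω = 295: 3.7 dB, -114.4°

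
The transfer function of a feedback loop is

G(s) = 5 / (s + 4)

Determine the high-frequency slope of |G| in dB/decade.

-20 dB/decade

Each pole contributes −20 dB/decade at high frequency; each zero contributes +20 dB/decade.
Net: 0 zero(s) − 1 pole(s) → -20 dB/decade.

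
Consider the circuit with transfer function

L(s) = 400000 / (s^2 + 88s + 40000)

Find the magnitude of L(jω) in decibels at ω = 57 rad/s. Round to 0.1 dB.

At s = jω = j57:
quadratic: (j57)² + 88·j57 + 40000 = 36751 + j5016 → |·| ≈ 37092, ∠ ≈ 7.77°
|L| = 400000 / 37092 ≈ 10.784
Gain = 20 log₁₀(10.784) ≈ 20.66 dB

20.7 dB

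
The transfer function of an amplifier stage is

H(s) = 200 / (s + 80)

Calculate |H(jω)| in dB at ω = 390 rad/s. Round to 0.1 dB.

-6.0 dB

Substitute s = j390:
Numerator: 200 = 200 + j0
Denominator: (j390) + 80 = 80 + j390
|N| = √(200² + 0²) ≈ 200, ∠N ≈ 0.00°
|D| = √(80² + 390²) ≈ 398.12, ∠D ≈ 78.41°
|H| = 200 / 398.12 ≈ 0.50236
Gain = 20 log₁₀(0.50236) ≈ -5.98 dB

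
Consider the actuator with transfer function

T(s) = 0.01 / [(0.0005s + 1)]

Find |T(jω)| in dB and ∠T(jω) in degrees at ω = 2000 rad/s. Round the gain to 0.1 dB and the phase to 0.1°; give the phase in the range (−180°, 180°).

At ω = 2000 rad/s:
pole (1 + j2000·0.0005) = 1 + j1 → |·| ≈ 1.4142, ∠ ≈ 45.00°
|T| = 0.01 · 1 / (1.4142) ≈ 0.0070711
Gain = 20 log₁₀(0.0070711) ≈ -43.01 dB
∠T = (0°) − (45.00°) = -45.00°

-43.0 dB, -45.0°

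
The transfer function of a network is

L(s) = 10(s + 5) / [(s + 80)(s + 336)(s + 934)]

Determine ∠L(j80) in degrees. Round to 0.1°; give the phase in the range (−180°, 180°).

At s = jω = j80:
zero (s+5): 5 + j80 → |·| = √(5²+80²) = √6425 ≈ 80.156, ∠ = arctan(80/5) ≈ 86.42°
pole (s+80): 80 + j80 → |·| = √(80²+80²) = √12800 ≈ 113.14, ∠ = arctan(80/80) ≈ 45.00°
pole (s+336): 336 + j80 → |·| = √(336²+80²) = √119296 ≈ 345.39, ∠ = arctan(80/336) ≈ 13.39°
pole (s+934): 934 + j80 → |·| = √(934²+80²) = √878756 ≈ 937.42, ∠ = arctan(80/934) ≈ 4.90°
∠L = 86.42° − 63.29° = 23.13°

23.1°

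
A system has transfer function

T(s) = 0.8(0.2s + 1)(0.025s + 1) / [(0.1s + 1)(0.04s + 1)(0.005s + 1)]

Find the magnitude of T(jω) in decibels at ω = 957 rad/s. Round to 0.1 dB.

At ω = 957 rad/s:
zero (1 + j957·0.2) = 1 + j191.4 → |·| ≈ 191.4, ∠ ≈ 89.70°
zero (1 + j957·0.025) = 1 + j23.925 → |·| ≈ 23.946, ∠ ≈ 87.61°
pole (1 + j957·0.1) = 1 + j95.7 → |·| ≈ 95.705, ∠ ≈ 89.40°
pole (1 + j957·0.04) = 1 + j38.28 → |·| ≈ 38.293, ∠ ≈ 88.50°
pole (1 + j957·0.005) = 1 + j4.785 → |·| ≈ 4.8884, ∠ ≈ 78.20°
|T| = 0.8 · 191.4 · 23.946 / (95.705 · 38.293 · 4.8884) ≈ 0.20467
Gain = 20 log₁₀(0.20467) ≈ -13.78 dB

-13.8 dB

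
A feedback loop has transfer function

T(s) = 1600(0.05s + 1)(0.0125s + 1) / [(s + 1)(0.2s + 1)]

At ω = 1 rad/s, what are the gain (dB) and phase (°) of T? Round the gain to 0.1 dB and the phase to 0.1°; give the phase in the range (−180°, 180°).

60.9 dB, -52.7°

At ω = 1 rad/s:
zero (1 + j1·0.05) = 1 + j0.05 → |·| ≈ 1.0012, ∠ ≈ 2.86°
zero (1 + j1·0.0125) = 1 + j0.0125 → |·| ≈ 1.0001, ∠ ≈ 0.72°
pole (1 + j1·1) = 1 + j1 → |·| ≈ 1.4142, ∠ ≈ 45.00°
pole (1 + j1·0.2) = 1 + j0.2 → |·| ≈ 1.0198, ∠ ≈ 11.31°
|T| = 1600 · 1.0012 · 1.0001 / (1.4142 · 1.0198) ≈ 1110.9
Gain = 20 log₁₀(1110.9) ≈ 60.91 dB
∠T = (2.86° + 0.72°) − (45.00° + 11.31°) = -52.73°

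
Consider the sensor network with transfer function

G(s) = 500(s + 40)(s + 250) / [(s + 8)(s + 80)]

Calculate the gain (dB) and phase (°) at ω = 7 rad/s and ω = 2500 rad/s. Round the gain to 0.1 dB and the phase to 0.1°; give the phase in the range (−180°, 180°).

At s = jω = j7:
zero (s+40): 40 + j7 → |·| = √(40²+7²) = √1649 ≈ 40.608, ∠ = arctan(7/40) ≈ 9.93°
zero (s+250): 250 + j7 → |·| = √(250²+7²) = √62549 ≈ 250.1, ∠ = arctan(7/250) ≈ 1.60°
pole (s+8): 8 + j7 → |·| = √(8²+7²) = √113 ≈ 10.63, ∠ = arctan(7/8) ≈ 41.19°
pole (s+80): 80 + j7 → |·| = √(80²+7²) = √6449 ≈ 80.306, ∠ = arctan(7/80) ≈ 5.00°
|G| = 500 · 10156 / 853.65 ≈ 5948.6
Gain = 20 log₁₀(5948.6) ≈ 75.49 dB
∠G = 11.53° − 46.19° = -34.66°

At s = jω = j2500:
zero (s+40): 40 + j2500 → |·| = √(40²+2500²) = √6251600 ≈ 2500.3, ∠ = arctan(2500/40) ≈ 89.08°
zero (s+250): 250 + j2500 → |·| = √(250²+2500²) = √6312500 ≈ 2512.5, ∠ = arctan(2500/250) ≈ 84.29°
pole (s+8): 8 + j2500 → |·| = √(8²+2500²) = √6250064 ≈ 2500, ∠ = arctan(2500/8) ≈ 89.82°
pole (s+80): 80 + j2500 → |·| = √(80²+2500²) = √6256400 ≈ 2501.3, ∠ = arctan(2500/80) ≈ 88.17°
|G| = 500 · 6.282e+06 / 6.2532e+06 ≈ 502.3
Gain = 20 log₁₀(502.3) ≈ 54.02 dB
∠G = 173.37° − 177.99° = -4.62°

ω = 7: 75.5 dB, -34.7°; ω = 2500: 54.0 dB, -4.6°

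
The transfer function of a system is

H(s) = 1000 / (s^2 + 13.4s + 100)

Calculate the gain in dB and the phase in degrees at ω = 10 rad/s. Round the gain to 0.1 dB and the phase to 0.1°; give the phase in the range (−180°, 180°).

17.5 dB, -90.0°

At s = jω = j10:
quadratic: (j10)² + 13.4·j10 + 100 = 0 + j134 → |·| ≈ 134, ∠ ≈ 90.00°
|H| = 1000 / 134 ≈ 7.4627
Gain = 20 log₁₀(7.4627) ≈ 17.46 dB
∠H = 0.00° − 90.00° = -90.00°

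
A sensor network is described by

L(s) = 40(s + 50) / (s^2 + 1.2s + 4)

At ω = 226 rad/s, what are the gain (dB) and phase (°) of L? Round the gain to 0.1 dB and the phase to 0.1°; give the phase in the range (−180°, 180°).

-14.8 dB, -102.2°

At s = jω = j226:
zero (s+50): 50 + j226 → |·| = √(50²+226²) = √53576 ≈ 231.46, ∠ = arctan(226/50) ≈ 77.52°
quadratic: (j226)² + 1.2·j226 + 4 = -51072 + j271.2 → |·| ≈ 51073, ∠ ≈ 179.70°
|L| = 40 · 231.46 / 51073 ≈ 0.18128
Gain = 20 log₁₀(0.18128) ≈ -14.83 dB
∠L = 77.52° − 179.70° = -102.18°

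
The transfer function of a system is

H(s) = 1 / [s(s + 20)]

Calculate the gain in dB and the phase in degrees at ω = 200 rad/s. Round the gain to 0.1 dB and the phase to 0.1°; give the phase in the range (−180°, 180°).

-92.1 dB, -174.3°

At s = jω = j200:
pole (s+20): 20 + j200 → |·| = √(20²+200²) = √40400 ≈ 201, ∠ = arctan(200/20) ≈ 84.29°
pole at origin: |s| = 200, ∠ = 90.00° (in denominator)
|H| = 1 / 40200 ≈ 2.4876e-05
Gain = 20 log₁₀(2.4876e-05) ≈ -92.08 dB
∠H = 0.00° − 174.29° = -174.29°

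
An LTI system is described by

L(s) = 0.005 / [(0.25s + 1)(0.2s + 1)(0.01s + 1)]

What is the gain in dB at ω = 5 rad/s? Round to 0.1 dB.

-53.1 dB

At ω = 5 rad/s:
pole (1 + j5·0.25) = 1 + j1.25 → |·| ≈ 1.6008, ∠ ≈ 51.34°
pole (1 + j5·0.2) = 1 + j1 → |·| ≈ 1.4142, ∠ ≈ 45.00°
pole (1 + j5·0.01) = 1 + j0.05 → |·| ≈ 1.0012, ∠ ≈ 2.86°
|L| = 0.005 · 1 / (1.6008 · 1.4142 · 1.0012) ≈ 0.002206
Gain = 20 log₁₀(0.002206) ≈ -53.13 dB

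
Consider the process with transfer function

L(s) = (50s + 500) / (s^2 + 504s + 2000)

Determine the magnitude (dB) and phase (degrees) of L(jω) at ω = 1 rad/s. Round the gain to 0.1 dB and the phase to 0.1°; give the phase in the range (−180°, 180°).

-12.3 dB, -8.4°

Substitute s = j1:
Numerator: 50(j1) + 500 = 500 + j50
Denominator: (j1)^2 + 504(j1) + 2000 = 1999 + j504
|N| = √(500² + 50²) ≈ 502.49, ∠N ≈ 5.71°
|D| = √(1999² + 504²) ≈ 2061.6, ∠D ≈ 14.15°
|L| = 502.49 / 2061.6 ≈ 0.24374
Gain = 20 log₁₀(0.24374) ≈ -12.26 dB
∠L = 5.71° − 14.15° = -8.44°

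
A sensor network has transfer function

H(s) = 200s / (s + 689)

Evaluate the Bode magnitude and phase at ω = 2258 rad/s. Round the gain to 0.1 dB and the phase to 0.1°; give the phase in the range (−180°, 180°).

45.6 dB, 17.0°

At s = jω = j2258:
zero at origin: s = j2258 → |·| = 2258, ∠ = 90.00°
pole (s+689): 689 + j2258 → |·| = √(689²+2258²) = √5573285 ≈ 2360.8, ∠ = arctan(2258/689) ≈ 73.03°
|H| = 200 · 2258 / 2360.8 ≈ 191.29
Gain = 20 log₁₀(191.29) ≈ 45.63 dB
∠H = 90.00° − 73.03° = 16.97°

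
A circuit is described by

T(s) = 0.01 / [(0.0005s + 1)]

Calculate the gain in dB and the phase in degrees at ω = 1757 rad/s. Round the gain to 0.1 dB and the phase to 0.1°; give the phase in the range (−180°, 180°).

-42.5 dB, -41.3°

At ω = 1757 rad/s:
pole (1 + j1757·0.0005) = 1 + j0.8785 → |·| ≈ 1.3311, ∠ ≈ 41.30°
|T| = 0.01 · 1 / (1.3311) ≈ 0.0075126
Gain = 20 log₁₀(0.0075126) ≈ -42.48 dB
∠T = (0°) − (41.30°) = -41.30°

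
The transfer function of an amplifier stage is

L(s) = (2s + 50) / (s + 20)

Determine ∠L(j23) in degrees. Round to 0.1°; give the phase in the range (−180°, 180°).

-6.4°

Substitute s = j23:
Numerator: 2(j23) + 50 = 50 + j46
Denominator: (j23) + 20 = 20 + j23
|N| = √(50² + 46²) ≈ 67.941, ∠N ≈ 42.61°
|D| = √(20² + 23²) ≈ 30.48, ∠D ≈ 48.99°
∠L = 42.61° − 48.99° = -6.38°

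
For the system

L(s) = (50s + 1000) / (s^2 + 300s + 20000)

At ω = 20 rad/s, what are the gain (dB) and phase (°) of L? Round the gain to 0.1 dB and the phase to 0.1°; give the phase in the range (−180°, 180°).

Substitute s = j20:
Numerator: 50(j20) + 1000 = 1000 + j1000
Denominator: (j20)^2 + 300(j20) + 20000 = 19600 + j6000
|N| = √(1000² + 1000²) ≈ 1414.2, ∠N ≈ 45.00°
|D| = √(19600² + 6000²) ≈ 20498, ∠D ≈ 17.02°
|L| = 1414.2 / 20498 ≈ 0.068992
Gain = 20 log₁₀(0.068992) ≈ -23.22 dB
∠L = 45.00° − 17.02° = 27.98°

-23.2 dB, 28.0°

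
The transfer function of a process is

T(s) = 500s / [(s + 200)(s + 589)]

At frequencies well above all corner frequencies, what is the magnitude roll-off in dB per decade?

Each pole contributes −20 dB/decade at high frequency; each zero contributes +20 dB/decade.
Net: 1 zero(s) − 2 pole(s) → -20 dB/decade.

-20 dB/decade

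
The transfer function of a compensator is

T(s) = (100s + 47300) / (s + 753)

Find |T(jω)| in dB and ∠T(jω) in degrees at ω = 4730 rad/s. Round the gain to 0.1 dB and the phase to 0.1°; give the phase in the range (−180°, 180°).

Substitute s = j4730:
Numerator: 100(j4730) + 47300 = 47300 + j473000
Denominator: (j4730) + 753 = 753 + j4730
|N| = √(47300² + 473000²) ≈ 4.7536e+05, ∠N ≈ 84.29°
|D| = √(753² + 4730²) ≈ 4789.6, ∠D ≈ 80.95°
|T| = 4.7536e+05 / 4789.6 ≈ 99.248
Gain = 20 log₁₀(99.248) ≈ 39.93 dB
∠T = 84.29° − 80.95° = 3.34°

39.9 dB, 3.3°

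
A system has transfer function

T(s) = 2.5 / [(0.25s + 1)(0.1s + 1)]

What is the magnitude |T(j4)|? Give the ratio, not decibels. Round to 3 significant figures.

At ω = 4 rad/s:
pole (1 + j4·0.25) = 1 + j1 → |·| ≈ 1.4142, ∠ ≈ 45.00°
pole (1 + j4·0.1) = 1 + j0.4 → |·| ≈ 1.077, ∠ ≈ 21.80°
|T| = 2.5 · 1 / (1.4142 · 1.077) ≈ 1.6414

1.64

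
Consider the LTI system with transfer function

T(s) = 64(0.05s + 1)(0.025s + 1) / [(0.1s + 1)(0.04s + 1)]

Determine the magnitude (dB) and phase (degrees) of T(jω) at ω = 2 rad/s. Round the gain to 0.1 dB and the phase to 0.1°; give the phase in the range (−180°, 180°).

At ω = 2 rad/s:
zero (1 + j2·0.05) = 1 + j0.1 → |·| ≈ 1.005, ∠ ≈ 5.71°
zero (1 + j2·0.025) = 1 + j0.05 → |·| ≈ 1.0012, ∠ ≈ 2.86°
pole (1 + j2·0.1) = 1 + j0.2 → |·| ≈ 1.0198, ∠ ≈ 11.31°
pole (1 + j2·0.04) = 1 + j0.08 → |·| ≈ 1.0032, ∠ ≈ 4.57°
|T| = 64 · 1.005 · 1.0012 / (1.0198 · 1.0032) ≈ 62.945
Gain = 20 log₁₀(62.945) ≈ 35.98 dB
∠T = (5.71° + 2.86°) − (11.31° + 4.57°) = -7.31°

36.0 dB, -7.3°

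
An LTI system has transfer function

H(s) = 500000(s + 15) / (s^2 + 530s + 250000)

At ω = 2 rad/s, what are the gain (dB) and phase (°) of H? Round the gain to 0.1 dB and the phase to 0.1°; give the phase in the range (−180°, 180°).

29.6 dB, 7.4°

At s = jω = j2:
zero (s+15): 15 + j2 → |·| = √(15²+2²) = √229 ≈ 15.133, ∠ = arctan(2/15) ≈ 7.59°
quadratic: (j2)² + 530·j2 + 250000 = 249996 + j1060 → |·| ≈ 2.5e+05, ∠ ≈ 0.24°
|H| = 500000 · 15.133 / 2.5e+05 ≈ 30.266
Gain = 20 log₁₀(30.266) ≈ 29.62 dB
∠H = 7.59° − 0.24° = 7.35°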